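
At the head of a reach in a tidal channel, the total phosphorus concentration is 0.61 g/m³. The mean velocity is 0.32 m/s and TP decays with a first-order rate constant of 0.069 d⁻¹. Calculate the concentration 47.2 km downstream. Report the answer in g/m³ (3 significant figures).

0.542 g/m³

Travel time t = 47.2 km / 0.32 m/s = 4.72e+04/0.32 = 1.475e+05 s = 1.707 d.
First-order decay: C = 0.61·exp(−0.069·1.707) = 0.61·0.8889 = 0.5422 g/m³.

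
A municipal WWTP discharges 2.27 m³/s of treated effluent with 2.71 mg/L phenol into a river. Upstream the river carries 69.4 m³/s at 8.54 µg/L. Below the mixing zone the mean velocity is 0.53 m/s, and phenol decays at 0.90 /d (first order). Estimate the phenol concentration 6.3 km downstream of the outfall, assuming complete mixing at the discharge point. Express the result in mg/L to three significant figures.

0.0831 mg/L

8.54 µg/L = 0.00854 mg/L.
After complete mixing, C₀ = (2.27·2.71 + 69.4·0.00854) / 71.67 = 0.0941 mg/L.
Travel time t = 6300 m / 0.53 m/s = 1.189e+04 s = 0.1376 d.
C = 0.0941·exp(−0.90·0.1376) = 0.0941·0.8835 = 0.08314 mg/L.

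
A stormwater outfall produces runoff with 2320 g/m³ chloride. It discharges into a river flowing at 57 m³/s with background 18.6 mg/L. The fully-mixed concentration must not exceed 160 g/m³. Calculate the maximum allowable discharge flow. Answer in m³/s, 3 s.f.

Mass balance at complete mixing: C_std·(Q_w + Q_r) = Q_w·C_e + Q_r·C_b.
Rearranging, Q_w = Q_r·(C_std − C_b)/(C_e − C_std) = 57·(160 − 18.6) / (2320 − 160) = 3.731 m³/s.

3.73 m³/s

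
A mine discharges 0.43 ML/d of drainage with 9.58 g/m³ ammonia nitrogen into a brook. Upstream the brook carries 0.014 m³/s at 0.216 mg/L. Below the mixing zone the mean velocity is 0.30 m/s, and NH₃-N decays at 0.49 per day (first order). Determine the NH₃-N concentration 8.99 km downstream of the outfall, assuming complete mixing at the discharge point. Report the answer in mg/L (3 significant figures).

0.43 ML/d = 0.004977 m³/s.
After complete mixing, C₀ = (0.004977·9.58 + 0.014·0.216) / 0.01898 = 2.672 mg/L.
Travel time t = 8990 m / 0.30 m/s = 2.997e+04 s = 0.3468 d.
C = 2.672·exp(−0.49·0.3468) = 2.672·0.8437 = 2.254 mg/L.

2.25 mg/L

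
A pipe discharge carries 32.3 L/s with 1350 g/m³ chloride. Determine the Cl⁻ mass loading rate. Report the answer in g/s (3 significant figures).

32.3 L/s = 0.0323 m³/s.
Mass flux = Q·C = 0.0323 m³/s × 1350 g/m³ = 43.6 g/s.

43.6 g/s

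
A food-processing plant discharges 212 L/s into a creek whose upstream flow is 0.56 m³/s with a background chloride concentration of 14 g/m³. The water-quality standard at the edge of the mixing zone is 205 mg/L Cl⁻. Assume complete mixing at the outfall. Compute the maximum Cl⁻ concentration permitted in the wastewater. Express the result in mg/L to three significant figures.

212 L/s = 0.212 m³/s.
Mass balance: 205·0.772 = 0.212·Cₑ + 0.56·14.
Cₑ = (158.3 − 7.84) / 0.212 = 709.5 mg/L.

710 mg/L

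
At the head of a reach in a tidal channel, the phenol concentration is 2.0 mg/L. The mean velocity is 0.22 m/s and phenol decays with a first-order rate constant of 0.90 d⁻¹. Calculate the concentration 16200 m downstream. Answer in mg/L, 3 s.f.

Travel time t = 16200 m / 0.22 m/s = 1.62e+04/0.22 = 7.364e+04 s = 0.8523 d.
First-order decay: C = 2.0·exp(−0.90·0.8523) = 2.0·0.4644 = 0.9288 mg/L.

0.929 mg/L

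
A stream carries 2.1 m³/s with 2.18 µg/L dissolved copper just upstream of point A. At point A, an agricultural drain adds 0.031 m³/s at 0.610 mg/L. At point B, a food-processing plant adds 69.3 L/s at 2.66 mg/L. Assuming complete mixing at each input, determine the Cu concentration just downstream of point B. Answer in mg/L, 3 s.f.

2.18 µg/L = 0.00218 mg/L.
After input A: C = (2.1·0.00218 + 0.031·0.61) / 2.131 = 0.01102 mg/L.
69.3 L/s = 0.0693 m³/s.
After input B: C = (2.131·0.01102 + 0.0693·2.66) / 2.2 = 0.09445 mg/L.

0.0945 mg/L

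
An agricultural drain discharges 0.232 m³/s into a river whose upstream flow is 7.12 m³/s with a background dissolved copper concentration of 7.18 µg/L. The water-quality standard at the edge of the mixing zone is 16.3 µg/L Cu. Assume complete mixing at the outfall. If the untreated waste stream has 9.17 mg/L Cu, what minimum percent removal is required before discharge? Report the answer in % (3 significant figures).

7.18 µg/L = 0.00718 mg/L.
16.3 µg/L = 0.0163 mg/L.
Mass balance: 0.0163·7.352 = 0.232·Cₑ + 7.12·0.00718.
Cₑ = (0.1198 − 0.05112) / 0.232 = 0.2962 mg/L.
Required removal = 1 − 0.2962/9.17 = 96.77 %.

96.8 %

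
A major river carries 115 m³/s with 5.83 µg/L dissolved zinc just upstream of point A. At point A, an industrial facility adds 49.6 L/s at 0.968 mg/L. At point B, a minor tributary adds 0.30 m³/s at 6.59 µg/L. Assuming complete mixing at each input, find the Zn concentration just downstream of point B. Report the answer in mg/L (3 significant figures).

0.00625 mg/L

5.83 µg/L = 0.00583 mg/L.
49.6 L/s = 0.0496 m³/s.
After input A: C = (115·0.00583 + 0.0496·0.968) / 115 = 0.006245 mg/L.
6.59 µg/L = 0.00659 mg/L.
After input B: C = (115·0.006245 + 0.3·0.00659) / 115.3 = 0.006246 mg/L.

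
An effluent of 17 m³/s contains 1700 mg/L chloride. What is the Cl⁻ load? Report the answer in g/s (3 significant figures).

Mass flux = Q·C = 17 m³/s × 1700 g/m³ = 2.89e+04 g/s.

28900 g/s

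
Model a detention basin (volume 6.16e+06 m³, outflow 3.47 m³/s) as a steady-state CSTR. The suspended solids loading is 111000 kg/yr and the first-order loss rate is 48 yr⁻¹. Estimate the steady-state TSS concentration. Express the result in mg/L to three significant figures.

0.274 mg/L

Outflow Q = 3.47 m³/s × 3.156e+07 s/yr = 1.095e+08 m³/yr.
Steady-state CSTR mass balance: W = Q·C + k·V·C, so C = W/(Q + kV).
Q + kV = 1.095e+08 + 48·6.16e+06 = 4.052e+08 m³/yr.
C = 111000/4.052e+08 = 0.0002739 kg/m³ = 0.2739 mg/L.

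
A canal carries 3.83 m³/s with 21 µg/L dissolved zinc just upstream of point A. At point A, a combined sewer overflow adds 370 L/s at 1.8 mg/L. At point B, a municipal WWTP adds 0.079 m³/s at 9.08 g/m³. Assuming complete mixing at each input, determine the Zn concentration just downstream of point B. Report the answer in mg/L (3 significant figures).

0.342 mg/L

21 µg/L = 0.021 mg/L.
370 L/s = 0.37 m³/s.
After input A: C = (3.83·0.021 + 0.37·1.8) / 4.2 = 0.1777 mg/L.
After input B: C = (4.2·0.1777 + 0.079·9.08) / 4.279 = 0.3421 mg/L.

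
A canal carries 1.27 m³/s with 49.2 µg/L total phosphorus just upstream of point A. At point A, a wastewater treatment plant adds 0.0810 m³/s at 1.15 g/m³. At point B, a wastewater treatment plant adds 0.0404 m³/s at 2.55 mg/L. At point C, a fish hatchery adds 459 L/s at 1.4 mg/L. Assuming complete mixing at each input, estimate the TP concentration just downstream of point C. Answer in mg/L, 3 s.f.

49.2 µg/L = 0.0492 mg/L.
After input A: C = (1.27·0.0492 + 0.081·1.15) / 1.351 = 0.1152 mg/L.
After input B: C = (1.351·0.1152 + 0.0404·2.55) / 1.391 = 0.1859 mg/L.
459 L/s = 0.459 m³/s.
After input C: C = (1.391·0.1859 + 0.459·1.4) / 1.85 = 0.4871 mg/L.

0.487 mg/L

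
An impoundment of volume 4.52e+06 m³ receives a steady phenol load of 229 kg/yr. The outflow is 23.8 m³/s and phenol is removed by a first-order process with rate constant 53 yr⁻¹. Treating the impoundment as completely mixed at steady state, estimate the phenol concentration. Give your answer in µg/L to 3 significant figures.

0.231 µg/L

Outflow Q = 23.8 m³/s × 3.156e+07 s/yr = 7.511e+08 m³/yr.
Steady-state CSTR mass balance: W = Q·C + k·V·C, so C = W/(Q + kV).
Q + kV = 7.511e+08 + 53·4.52e+06 = 9.906e+08 m³/yr.
C = 229/9.906e+08 = 2.312e-07 kg/m³ = 0.0002312 mg/L = 0.2312 µg/L.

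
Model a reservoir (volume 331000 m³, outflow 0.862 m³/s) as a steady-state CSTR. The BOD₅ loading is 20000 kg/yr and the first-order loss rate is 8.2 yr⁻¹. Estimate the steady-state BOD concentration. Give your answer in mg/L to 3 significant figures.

Outflow Q = 0.862 m³/s × 3.156e+07 s/yr = 2.72e+07 m³/yr.
Steady-state CSTR mass balance: W = Q·C + k·V·C, so C = W/(Q + kV).
Q + kV = 2.72e+07 + 8.2·331000 = 2.992e+07 m³/yr.
C = 20000/2.992e+07 = 0.0006685 kg/m³ = 0.6685 mg/L.

0.669 mg/L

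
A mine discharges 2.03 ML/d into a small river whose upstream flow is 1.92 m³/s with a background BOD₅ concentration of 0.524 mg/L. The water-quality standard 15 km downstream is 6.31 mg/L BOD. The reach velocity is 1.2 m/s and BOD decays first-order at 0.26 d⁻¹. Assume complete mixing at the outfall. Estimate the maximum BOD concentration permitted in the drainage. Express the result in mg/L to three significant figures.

2.03 ML/d = 0.0235 m³/s.
Travel time to the compliance point: t = 1.5e+04/1.2 = 1.25e+04 s = 0.1447 d; decay factor exp(−0.26·0.1447) = 0.9631.
So the concentration just after mixing may be at most 6.31/0.9631 = 6.552 mg/L.
Mass balance: 6.552·1.943 = 0.0235·Cₑ + 1.92·0.524.
Cₑ = (12.73 − 1.006) / 0.0235 = 499.1 mg/L.

499 mg/L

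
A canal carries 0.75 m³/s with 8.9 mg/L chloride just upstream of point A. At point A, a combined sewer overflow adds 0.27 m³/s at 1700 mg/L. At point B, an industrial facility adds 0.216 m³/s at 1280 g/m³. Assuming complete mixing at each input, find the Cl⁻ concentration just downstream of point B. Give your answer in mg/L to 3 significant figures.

600 mg/L

After input A: C = (0.75·8.9 + 0.27·1700) / 1.02 = 456.5 mg/L.
After input B: C = (1.02·456.5 + 0.216·1280) / 1.236 = 600.4 mg/L.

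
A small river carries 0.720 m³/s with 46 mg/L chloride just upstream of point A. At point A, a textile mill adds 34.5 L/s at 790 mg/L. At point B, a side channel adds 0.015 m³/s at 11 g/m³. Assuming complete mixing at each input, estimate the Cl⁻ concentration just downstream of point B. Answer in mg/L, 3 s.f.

34.5 L/s = 0.0345 m³/s.
After input A: C = (0.72·46 + 0.0345·790) / 0.7545 = 80.02 mg/L.
After input B: C = (0.7545·80.02 + 0.015·11) / 0.7695 = 78.67 mg/L.

78.7 mg/L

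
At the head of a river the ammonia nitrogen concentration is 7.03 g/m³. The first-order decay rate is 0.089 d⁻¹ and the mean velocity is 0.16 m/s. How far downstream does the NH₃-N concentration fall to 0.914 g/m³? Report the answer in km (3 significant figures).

From C = C₀·e^(−kt), t = ln(C₀/C)/k = ln(7.03/0.914)/0.089 = 2.04/0.089 = 22.92 d.
Distance = v·t = 0.16 m/s × 1.981e+06 s = 3.169e+05 m = 316.9 km.

317 km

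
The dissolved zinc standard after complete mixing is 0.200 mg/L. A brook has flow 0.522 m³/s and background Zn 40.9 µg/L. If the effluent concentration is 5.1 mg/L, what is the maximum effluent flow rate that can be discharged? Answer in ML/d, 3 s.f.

40.9 µg/L = 0.0409 mg/L.
Mass balance at complete mixing: C_std·(Q_w + Q_r) = Q_w·C_e + Q_r·C_b.
Rearranging, Q_w = Q_r·(C_std − C_b)/(C_e − C_std) = 0.522·(0.2 − 0.0409) / (5.1 − 0.2) = 0.01695 m³/s.
= 1.464 ML/d.

1.46 ML/d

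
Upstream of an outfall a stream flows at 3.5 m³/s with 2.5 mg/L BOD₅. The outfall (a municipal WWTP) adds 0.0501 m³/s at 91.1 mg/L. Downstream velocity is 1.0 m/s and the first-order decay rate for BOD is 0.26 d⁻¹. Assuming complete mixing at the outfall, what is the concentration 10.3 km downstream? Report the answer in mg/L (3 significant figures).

After complete mixing, C₀ = (0.0501·91.1 + 3.5·2.5) / 3.55 = 3.75 mg/L.
Travel time t = 1.03e+04 m / 1.0 m/s = 1.03e+04 s = 0.1192 d.
C = 3.75·exp(−0.26·0.1192) = 3.75·0.9695 = 3.636 mg/L.

3.64 mg/L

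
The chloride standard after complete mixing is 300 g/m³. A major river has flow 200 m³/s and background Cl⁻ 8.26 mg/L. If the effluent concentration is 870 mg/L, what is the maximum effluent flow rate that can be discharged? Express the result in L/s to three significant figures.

102000 L/s

Mass balance at complete mixing: C_std·(Q_w + Q_r) = Q_w·C_e + Q_r·C_b.
Rearranging, Q_w = Q_r·(C_std − C_b)/(C_e − C_std) = 200·(300 − 8.26) / (870 − 300) = 102.4 m³/s.
= 1.024e+05 L/s.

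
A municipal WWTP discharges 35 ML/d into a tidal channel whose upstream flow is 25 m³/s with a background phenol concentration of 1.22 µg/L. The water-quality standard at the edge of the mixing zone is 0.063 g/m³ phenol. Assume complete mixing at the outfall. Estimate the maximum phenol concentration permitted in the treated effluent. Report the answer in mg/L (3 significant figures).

3.88 mg/L

35 ML/d = 0.4051 m³/s.
1.22 µg/L = 0.00122 mg/L.
Mass balance: 0.063·25.41 = 0.4051·Cₑ + 25·0.00122.
Cₑ = (1.601 − 0.0305) / 0.4051 = 3.876 mg/L.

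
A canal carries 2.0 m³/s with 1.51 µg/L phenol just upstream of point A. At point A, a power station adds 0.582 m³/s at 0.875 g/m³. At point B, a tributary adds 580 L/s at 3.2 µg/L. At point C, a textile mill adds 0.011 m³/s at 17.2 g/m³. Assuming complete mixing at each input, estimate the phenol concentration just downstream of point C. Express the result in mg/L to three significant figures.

0.222 mg/L

1.51 µg/L = 0.00151 mg/L.
After input A: C = (2·0.00151 + 0.582·0.875) / 2.582 = 0.1984 mg/L.
580 L/s = 0.58 m³/s.
3.2 µg/L = 0.0032 mg/L.
After input B: C = (2.582·0.1984 + 0.58·0.0032) / 3.162 = 0.1626 mg/L.
After input C: C = (3.162·0.1626 + 0.011·17.2) / 3.173 = 0.2217 mg/L.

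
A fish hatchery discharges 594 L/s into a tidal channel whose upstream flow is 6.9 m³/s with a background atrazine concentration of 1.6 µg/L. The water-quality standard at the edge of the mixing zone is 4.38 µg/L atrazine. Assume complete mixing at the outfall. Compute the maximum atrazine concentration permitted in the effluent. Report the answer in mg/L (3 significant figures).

594 L/s = 0.594 m³/s.
1.6 µg/L = 0.0016 mg/L.
4.38 µg/L = 0.00438 mg/L.
Mass balance: 0.00438·7.494 = 0.594·Cₑ + 6.9·0.0016.
Cₑ = (0.03282 − 0.01104) / 0.594 = 0.03667 mg/L.

0.0367 mg/L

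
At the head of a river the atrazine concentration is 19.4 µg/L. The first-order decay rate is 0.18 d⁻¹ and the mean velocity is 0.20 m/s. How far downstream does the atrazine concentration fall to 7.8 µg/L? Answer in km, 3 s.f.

87.5 km

From C = C₀·e^(−kt), t = ln(C₀/C)/k = ln(19.4/7.8)/0.18 = 0.9111/0.18 = 5.062 d.
Distance = v·t = 0.20 m/s × 4.374e+05 s = 8.747e+04 m = 87.47 km.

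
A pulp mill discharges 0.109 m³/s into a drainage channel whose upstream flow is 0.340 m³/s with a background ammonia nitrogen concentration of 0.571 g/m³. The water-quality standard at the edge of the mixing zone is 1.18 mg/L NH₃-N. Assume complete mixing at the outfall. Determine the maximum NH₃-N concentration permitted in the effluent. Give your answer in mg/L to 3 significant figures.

Mass balance: 1.18·0.449 = 0.109·Cₑ + 0.34·0.571.
Cₑ = (0.5298 − 0.1941) / 0.109 = 3.08 mg/L.

3.08 mg/L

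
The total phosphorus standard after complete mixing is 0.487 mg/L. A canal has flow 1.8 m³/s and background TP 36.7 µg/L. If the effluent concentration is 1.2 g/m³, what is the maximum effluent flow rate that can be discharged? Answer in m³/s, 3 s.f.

1.14 m³/s

36.7 µg/L = 0.0367 mg/L.
Mass balance at complete mixing: C_std·(Q_w + Q_r) = Q_w·C_e + Q_r·C_b.
Rearranging, Q_w = Q_r·(C_std − C_b)/(C_e − C_std) = 1.8·(0.487 − 0.0367) / (1.2 − 0.487) = 1.137 m³/s.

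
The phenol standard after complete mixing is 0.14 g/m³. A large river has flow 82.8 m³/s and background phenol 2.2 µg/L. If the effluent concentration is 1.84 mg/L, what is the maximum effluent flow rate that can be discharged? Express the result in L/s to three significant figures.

2.2 µg/L = 0.0022 mg/L.
Mass balance at complete mixing: C_std·(Q_w + Q_r) = Q_w·C_e + Q_r·C_b.
Rearranging, Q_w = Q_r·(C_std − C_b)/(C_e − C_std) = 82.8·(0.14 − 0.0022) / (1.84 − 0.14) = 6.712 m³/s.
= 6712 L/s.

6710 L/s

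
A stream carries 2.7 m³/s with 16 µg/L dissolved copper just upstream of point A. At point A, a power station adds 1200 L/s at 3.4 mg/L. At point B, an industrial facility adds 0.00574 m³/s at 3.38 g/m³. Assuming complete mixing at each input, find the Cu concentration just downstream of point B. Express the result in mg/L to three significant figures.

16 µg/L = 0.016 mg/L.
1200 L/s = 1.2 m³/s.
After input A: C = (2.7·0.016 + 1.2·3.4) / 3.9 = 1.057 mg/L.
After input B: C = (3.9·1.057 + 0.00574·3.38) / 3.906 = 1.061 mg/L.

1.06 mg/L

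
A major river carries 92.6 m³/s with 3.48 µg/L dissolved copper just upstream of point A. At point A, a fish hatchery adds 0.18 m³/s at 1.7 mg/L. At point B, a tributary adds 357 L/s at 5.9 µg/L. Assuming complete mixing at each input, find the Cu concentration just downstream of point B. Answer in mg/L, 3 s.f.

0.00677 mg/L

3.48 µg/L = 0.00348 mg/L.
After input A: C = (92.6·0.00348 + 0.18·1.7) / 92.78 = 0.006771 mg/L.
357 L/s = 0.357 m³/s.
5.9 µg/L = 0.0059 mg/L.
After input B: C = (92.78·0.006771 + 0.357·0.0059) / 93.14 = 0.006768 mg/L.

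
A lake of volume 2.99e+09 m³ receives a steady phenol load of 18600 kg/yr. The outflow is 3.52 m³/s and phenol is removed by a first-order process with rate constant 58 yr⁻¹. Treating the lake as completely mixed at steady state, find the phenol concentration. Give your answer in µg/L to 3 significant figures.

Outflow Q = 3.52 m³/s × 3.156e+07 s/yr = 1.111e+08 m³/yr.
Steady-state CSTR mass balance: W = Q·C + k·V·C, so C = W/(Q + kV).
Q + kV = 1.111e+08 + 58·2.99e+09 = 1.735e+11 m³/yr.
C = 18600/1.735e+11 = 1.072e-07 kg/m³ = 0.0001072 mg/L = 0.1072 µg/L.

0.107 µg/L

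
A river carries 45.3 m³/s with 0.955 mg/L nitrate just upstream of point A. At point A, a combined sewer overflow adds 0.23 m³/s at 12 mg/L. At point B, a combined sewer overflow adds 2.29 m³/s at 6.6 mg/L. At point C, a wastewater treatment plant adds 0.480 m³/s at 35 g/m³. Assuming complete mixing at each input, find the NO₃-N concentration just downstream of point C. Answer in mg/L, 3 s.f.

After input A: C = (45.3·0.955 + 0.23·12) / 45.53 = 1.011 mg/L.
After input B: C = (45.53·1.011 + 2.29·6.6) / 47.82 = 1.278 mg/L.
After input C: C = (47.82·1.278 + 0.48·35) / 48.3 = 1.614 mg/L.

1.61 mg/L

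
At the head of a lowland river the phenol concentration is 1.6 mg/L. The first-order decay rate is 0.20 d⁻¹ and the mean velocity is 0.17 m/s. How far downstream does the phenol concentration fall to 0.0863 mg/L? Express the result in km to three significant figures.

From C = C₀·e^(−kt), t = ln(C₀/C)/k = ln(1.6/0.0863)/0.20 = 2.92/0.20 = 14.6 d.
Distance = v·t = 0.17 m/s × 1.261e+06 s = 2.144e+05 m = 214.4 km.

214 km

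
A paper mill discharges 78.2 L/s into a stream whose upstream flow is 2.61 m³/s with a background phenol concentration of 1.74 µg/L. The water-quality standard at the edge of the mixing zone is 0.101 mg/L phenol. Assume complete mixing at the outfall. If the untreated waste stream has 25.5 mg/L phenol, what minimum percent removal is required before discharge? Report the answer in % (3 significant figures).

78.2 L/s = 0.0782 m³/s.
1.74 µg/L = 0.00174 mg/L.
Mass balance: 0.101·2.688 = 0.0782·Cₑ + 2.61·0.00174.
Cₑ = (0.2715 − 0.004541) / 0.0782 = 3.414 mg/L.
Required removal = 1 − 3.414/25.5 = 86.61 %.

86.6 %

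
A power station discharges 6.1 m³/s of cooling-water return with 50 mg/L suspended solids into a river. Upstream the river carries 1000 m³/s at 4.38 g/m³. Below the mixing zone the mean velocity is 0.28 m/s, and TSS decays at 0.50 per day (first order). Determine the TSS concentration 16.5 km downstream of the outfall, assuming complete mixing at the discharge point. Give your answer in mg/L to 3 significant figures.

3.31 mg/L

After complete mixing, C₀ = (6.1·50 + 1000·4.38) / 1006 = 4.657 mg/L.
Travel time t = 1.65e+04 m / 0.28 m/s = 5.893e+04 s = 0.682 d.
C = 4.657·exp(−0.50·0.682) = 4.657·0.711 = 3.311 mg/L.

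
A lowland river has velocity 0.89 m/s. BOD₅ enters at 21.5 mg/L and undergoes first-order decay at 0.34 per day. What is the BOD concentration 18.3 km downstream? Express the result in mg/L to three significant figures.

Travel time t = 18.3 km / 0.89 m/s = 1.83e+04/0.89 = 2.056e+04 s = 0.238 d.
First-order decay: C = 21.5·exp(−0.34·0.238) = 21.5·0.9223 = 19.83 mg/L.

19.8 mg/L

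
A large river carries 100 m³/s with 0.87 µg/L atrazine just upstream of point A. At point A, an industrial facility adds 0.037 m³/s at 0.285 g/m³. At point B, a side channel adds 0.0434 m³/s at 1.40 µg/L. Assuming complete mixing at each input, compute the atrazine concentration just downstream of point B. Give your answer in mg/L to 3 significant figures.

0.000975 mg/L

0.87 µg/L = 0.00087 mg/L.
After input A: C = (100·0.00087 + 0.037·0.285) / 100 = 0.0009751 mg/L.
1.40 µg/L = 0.0014 mg/L.
After input B: C = (100·0.0009751 + 0.0434·0.0014) / 100.1 = 0.0009753 mg/L.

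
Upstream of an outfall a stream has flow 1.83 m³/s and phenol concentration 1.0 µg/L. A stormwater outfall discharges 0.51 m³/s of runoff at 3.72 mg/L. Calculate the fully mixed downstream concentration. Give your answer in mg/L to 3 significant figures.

1.0 µg/L = 0.001 mg/L.
Flow-weighted mixing gives C = (0.51·3.72 + 1.83·0.001) / (0.51 + 1.83) = 1.899/2.34 = 0.8116 mg/L.

0.812 mg/L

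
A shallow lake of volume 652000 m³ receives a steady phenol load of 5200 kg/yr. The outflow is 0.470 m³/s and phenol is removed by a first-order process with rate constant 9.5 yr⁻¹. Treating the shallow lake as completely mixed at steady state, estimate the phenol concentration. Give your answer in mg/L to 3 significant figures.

0.247 mg/L

Outflow Q = 0.470 m³/s × 3.156e+07 s/yr = 1.483e+07 m³/yr.
Steady-state CSTR mass balance: W = Q·C + k·V·C, so C = W/(Q + kV).
Q + kV = 1.483e+07 + 9.5·652000 = 2.103e+07 m³/yr.
C = 5200/2.103e+07 = 0.0002473 kg/m³ = 0.2473 mg/L.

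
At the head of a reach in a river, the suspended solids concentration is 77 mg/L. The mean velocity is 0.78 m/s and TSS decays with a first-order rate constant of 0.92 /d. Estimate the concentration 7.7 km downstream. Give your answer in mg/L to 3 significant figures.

Travel time t = 7.7 km / 0.78 m/s = 7700/0.78 = 9872 s = 0.1143 d.
First-order decay: C = 77·exp(−0.92·0.1143) = 77·0.9002 = 69.32 mg/L.

69.3 mg/L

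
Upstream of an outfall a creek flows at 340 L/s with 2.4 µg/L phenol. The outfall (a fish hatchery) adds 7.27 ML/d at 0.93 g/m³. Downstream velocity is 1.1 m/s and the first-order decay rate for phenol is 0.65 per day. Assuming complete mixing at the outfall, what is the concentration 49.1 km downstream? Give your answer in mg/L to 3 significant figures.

7.27 ML/d = 0.08414 m³/s.
340 L/s = 0.34 m³/s.
2.4 µg/L = 0.0024 mg/L.
After complete mixing, C₀ = (0.08414·0.93 + 0.34·0.0024) / 0.4241 = 0.1864 mg/L.
Travel time t = 4.91e+04 m / 1.1 m/s = 4.464e+04 s = 0.5166 d.
C = 0.1864·exp(−0.65·0.5166) = 0.1864·0.7148 = 0.1332 mg/L.

0.133 mg/L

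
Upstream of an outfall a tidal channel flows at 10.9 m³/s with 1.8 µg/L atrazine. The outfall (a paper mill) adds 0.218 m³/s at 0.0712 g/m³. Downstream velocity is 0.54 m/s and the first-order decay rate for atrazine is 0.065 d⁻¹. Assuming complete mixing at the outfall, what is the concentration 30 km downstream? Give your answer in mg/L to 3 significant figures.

0.00303 mg/L

1.8 µg/L = 0.0018 mg/L.
After complete mixing, C₀ = (0.218·0.0712 + 10.9·0.0018) / 11.12 = 0.003161 mg/L.
Travel time t = 3e+04 m / 0.54 m/s = 5.556e+04 s = 0.643 d.
C = 0.003161·exp(−0.065·0.643) = 0.003161·0.9591 = 0.003031 mg/L.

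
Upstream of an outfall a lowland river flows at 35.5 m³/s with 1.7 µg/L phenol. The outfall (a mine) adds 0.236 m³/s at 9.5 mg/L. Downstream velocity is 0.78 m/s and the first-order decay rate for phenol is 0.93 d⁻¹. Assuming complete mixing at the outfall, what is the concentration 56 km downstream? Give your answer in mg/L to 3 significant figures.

0.0297 mg/L

1.7 µg/L = 0.0017 mg/L.
After complete mixing, C₀ = (0.236·9.5 + 35.5·0.0017) / 35.74 = 0.06443 mg/L.
Travel time t = 5.6e+04 m / 0.78 m/s = 7.179e+04 s = 0.831 d.
C = 0.06443·exp(−0.93·0.831) = 0.06443·0.4617 = 0.02975 mg/L.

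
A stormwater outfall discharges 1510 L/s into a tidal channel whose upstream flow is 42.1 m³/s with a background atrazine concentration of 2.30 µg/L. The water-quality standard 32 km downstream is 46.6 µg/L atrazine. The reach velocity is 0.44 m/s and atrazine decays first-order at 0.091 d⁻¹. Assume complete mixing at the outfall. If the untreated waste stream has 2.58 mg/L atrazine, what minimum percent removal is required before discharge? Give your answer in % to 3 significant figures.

46.2 %

1510 L/s = 1.51 m³/s.
2.30 µg/L = 0.0023 mg/L.
46.6 µg/L = 0.0466 mg/L.
Travel time to the compliance point: t = 3.2e+04/0.44 = 7.273e+04 s = 0.8418 d; decay factor exp(−0.091·0.8418) = 0.9263.
So the concentration just after mixing may be at most 0.0466/0.9263 = 0.05031 mg/L.
Mass balance: 0.05031·43.61 = 1.51·Cₑ + 42.1·0.0023.
Cₑ = (2.194 − 0.09683) / 1.51 = 1.389 mg/L.
Required removal = 1 − 1.389/2.58 = 46.17 %.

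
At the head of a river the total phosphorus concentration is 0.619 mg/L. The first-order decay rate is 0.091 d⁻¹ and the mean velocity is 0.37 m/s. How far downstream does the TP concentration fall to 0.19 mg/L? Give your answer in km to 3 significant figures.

415 km

From C = C₀·e^(−kt), t = ln(C₀/C)/k = ln(0.619/0.19)/0.091 = 1.181/0.091 = 12.98 d.
Distance = v·t = 0.37 m/s × 1.121e+06 s = 4.149e+05 m = 414.9 km.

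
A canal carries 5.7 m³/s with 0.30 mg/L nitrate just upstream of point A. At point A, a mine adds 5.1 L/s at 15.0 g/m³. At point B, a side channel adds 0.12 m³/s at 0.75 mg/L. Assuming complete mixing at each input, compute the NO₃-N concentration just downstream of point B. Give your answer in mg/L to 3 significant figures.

0.322 mg/L

5.1 L/s = 0.0051 m³/s.
After input A: C = (5.7·0.3 + 0.0051·15) / 5.705 = 0.3131 mg/L.
After input B: C = (5.705·0.3131 + 0.12·0.75) / 5.825 = 0.3221 mg/L.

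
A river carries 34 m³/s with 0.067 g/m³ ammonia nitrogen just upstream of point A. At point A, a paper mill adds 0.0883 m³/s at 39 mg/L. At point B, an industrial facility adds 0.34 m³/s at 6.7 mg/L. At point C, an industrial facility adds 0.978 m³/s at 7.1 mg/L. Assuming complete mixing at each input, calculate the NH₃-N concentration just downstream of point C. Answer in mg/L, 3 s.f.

0.422 mg/L

After input A: C = (34·0.067 + 0.0883·39) / 34.09 = 0.1678 mg/L.
After input B: C = (34.09·0.1678 + 0.34·6.7) / 34.43 = 0.2324 mg/L.
After input C: C = (34.43·0.2324 + 0.978·7.1) / 35.41 = 0.4221 mg/L.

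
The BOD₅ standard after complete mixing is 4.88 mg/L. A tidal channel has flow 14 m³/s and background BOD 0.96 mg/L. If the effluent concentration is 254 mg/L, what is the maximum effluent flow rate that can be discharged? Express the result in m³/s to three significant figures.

0.220 m³/s

Mass balance at complete mixing: C_std·(Q_w + Q_r) = Q_w·C_e + Q_r·C_b.
Rearranging, Q_w = Q_r·(C_std − C_b)/(C_e − C_std) = 14·(4.88 − 0.96) / (254 − 4.88) = 0.2203 m³/s.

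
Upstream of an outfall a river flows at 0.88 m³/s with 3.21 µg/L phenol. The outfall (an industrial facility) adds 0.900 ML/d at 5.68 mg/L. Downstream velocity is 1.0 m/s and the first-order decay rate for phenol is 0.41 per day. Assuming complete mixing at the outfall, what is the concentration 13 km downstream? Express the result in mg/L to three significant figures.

0.900 ML/d = 0.01042 m³/s.
3.21 µg/L = 0.00321 mg/L.
After complete mixing, C₀ = (0.01042·5.68 + 0.88·0.00321) / 0.8904 = 0.06962 mg/L.
Travel time t = 1.3e+04 m / 1.0 m/s = 1.3e+04 s = 0.1505 d.
C = 0.06962·exp(−0.41·0.1505) = 0.06962·0.9402 = 0.06546 mg/L.

0.0655 mg/L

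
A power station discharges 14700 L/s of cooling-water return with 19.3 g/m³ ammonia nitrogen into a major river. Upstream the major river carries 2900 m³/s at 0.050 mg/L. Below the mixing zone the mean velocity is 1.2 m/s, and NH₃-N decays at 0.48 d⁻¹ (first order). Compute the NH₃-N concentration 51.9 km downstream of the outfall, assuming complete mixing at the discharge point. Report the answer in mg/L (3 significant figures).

0.116 mg/L

14700 L/s = 14.7 m³/s.
After complete mixing, C₀ = (14.7·19.3 + 2900·0.05) / 2915 = 0.1471 mg/L.
Travel time t = 5.19e+04 m / 1.2 m/s = 4.325e+04 s = 0.5006 d.
C = 0.1471·exp(−0.48·0.5006) = 0.1471·0.7864 = 0.1157 mg/L.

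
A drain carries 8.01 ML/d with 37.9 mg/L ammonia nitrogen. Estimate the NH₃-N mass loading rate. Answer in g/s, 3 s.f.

8.01 ML/d = 0.09271 m³/s.
Mass flux = Q·C = 0.09271 m³/s × 37.9 g/m³ = 3.514 g/s.

3.51 g/s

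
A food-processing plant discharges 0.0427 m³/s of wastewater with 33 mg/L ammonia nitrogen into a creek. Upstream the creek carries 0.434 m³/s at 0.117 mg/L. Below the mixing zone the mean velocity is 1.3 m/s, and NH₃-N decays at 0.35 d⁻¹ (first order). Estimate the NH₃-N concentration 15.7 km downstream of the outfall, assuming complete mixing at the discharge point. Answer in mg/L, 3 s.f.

2.92 mg/L

After complete mixing, C₀ = (0.0427·33 + 0.434·0.117) / 0.4767 = 3.062 mg/L.
Travel time t = 1.57e+04 m / 1.3 m/s = 1.208e+04 s = 0.1398 d.
C = 3.062·exp(−0.35·0.1398) = 3.062·0.9523 = 2.916 mg/L.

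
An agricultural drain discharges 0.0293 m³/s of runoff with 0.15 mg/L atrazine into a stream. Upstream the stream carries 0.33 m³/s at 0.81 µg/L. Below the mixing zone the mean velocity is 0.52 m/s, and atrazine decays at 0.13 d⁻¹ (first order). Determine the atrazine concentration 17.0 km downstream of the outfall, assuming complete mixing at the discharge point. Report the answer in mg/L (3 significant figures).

0.81 µg/L = 0.00081 mg/L.
After complete mixing, C₀ = (0.0293·0.15 + 0.33·0.00081) / 0.3593 = 0.01298 mg/L.
Travel time t = 1.7e+04 m / 0.52 m/s = 3.269e+04 s = 0.3784 d.
C = 0.01298·exp(−0.13·0.3784) = 0.01298·0.952 = 0.01235 mg/L.

0.0124 mg/L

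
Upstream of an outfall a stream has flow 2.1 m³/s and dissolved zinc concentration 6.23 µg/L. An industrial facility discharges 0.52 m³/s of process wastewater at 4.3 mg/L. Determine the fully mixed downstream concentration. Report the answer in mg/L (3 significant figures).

6.23 µg/L = 0.00623 mg/L.
Flow-weighted mixing gives C = (0.52·4.3 + 2.1·0.00623) / (0.52 + 2.1) = 2.249/2.62 = 0.8584 mg/L.

0.858 mg/L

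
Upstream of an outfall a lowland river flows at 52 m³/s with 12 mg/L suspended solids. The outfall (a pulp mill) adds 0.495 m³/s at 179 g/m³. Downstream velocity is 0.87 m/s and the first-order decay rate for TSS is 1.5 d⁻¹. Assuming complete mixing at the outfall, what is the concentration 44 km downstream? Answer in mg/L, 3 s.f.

5.64 mg/L

After complete mixing, C₀ = (0.495·179 + 52·12) / 52.49 = 13.57 mg/L.
Travel time t = 4.4e+04 m / 0.87 m/s = 5.057e+04 s = 0.5854 d.
C = 13.57·exp(−1.5·0.5854) = 13.57·0.4156 = 5.642 mg/L.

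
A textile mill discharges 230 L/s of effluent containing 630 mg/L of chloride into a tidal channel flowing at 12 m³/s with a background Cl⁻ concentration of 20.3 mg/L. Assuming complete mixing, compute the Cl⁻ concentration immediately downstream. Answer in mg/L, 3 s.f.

31.8 mg/L

230 L/s = 0.23 m³/s.
Conservation of mass across the mixing zone: C = (0.23·630 + 12·20.3) / (0.23 + 12) = 388.5/12.23 = 31.77 mg/L.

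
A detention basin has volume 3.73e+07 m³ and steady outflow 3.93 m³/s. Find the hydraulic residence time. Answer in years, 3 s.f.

Q = 3.93 m³/s × 3.156e+07 s/yr = 1.24e+08 m³/yr.
Hydraulic residence time τ = V/Q = 3.73e+07/1.24e+08 = 0.3008 yr.

0.301 yr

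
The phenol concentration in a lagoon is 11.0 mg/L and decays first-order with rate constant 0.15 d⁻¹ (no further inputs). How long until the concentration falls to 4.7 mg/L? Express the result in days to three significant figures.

t = ln(C₀/C)/k = ln(11.0/4.7)/0.15 = 0.8503/0.15 = 5.669 d.

5.67 d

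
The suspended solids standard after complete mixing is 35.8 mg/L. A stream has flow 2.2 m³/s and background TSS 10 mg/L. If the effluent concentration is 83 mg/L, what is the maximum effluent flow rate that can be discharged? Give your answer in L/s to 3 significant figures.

1200 L/s

Mass balance at complete mixing: C_std·(Q_w + Q_r) = Q_w·C_e + Q_r·C_b.
Rearranging, Q_w = Q_r·(C_std − C_b)/(C_e − C_std) = 2.2·(35.8 − 10) / (83 − 35.8) = 1.203 m³/s.
= 1203 L/s.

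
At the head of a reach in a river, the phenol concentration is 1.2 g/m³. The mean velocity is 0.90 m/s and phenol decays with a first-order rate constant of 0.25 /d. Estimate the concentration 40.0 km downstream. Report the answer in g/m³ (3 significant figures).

1.06 g/m³

Travel time t = 40.0 km / 0.90 m/s = 4e+04/0.90 = 4.444e+04 s = 0.5144 d.
First-order decay: C = 1.2·exp(−0.25·0.5144) = 1.2·0.8793 = 1.055 g/m³.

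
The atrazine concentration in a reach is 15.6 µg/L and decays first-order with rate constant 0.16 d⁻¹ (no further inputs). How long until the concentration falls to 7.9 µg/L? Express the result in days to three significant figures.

t = ln(C₀/C)/k = ln(15.6/7.9)/0.16 = 0.6804/0.16 = 4.253 d.

4.25 d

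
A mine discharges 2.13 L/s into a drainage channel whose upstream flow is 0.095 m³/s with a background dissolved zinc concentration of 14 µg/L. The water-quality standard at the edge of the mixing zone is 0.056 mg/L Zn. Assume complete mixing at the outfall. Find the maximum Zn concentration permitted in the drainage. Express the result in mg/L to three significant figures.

2.13 L/s = 0.00213 m³/s.
14 µg/L = 0.014 mg/L.
Mass balance: 0.056·0.09713 = 0.00213·Cₑ + 0.095·0.014.
Cₑ = (0.005439 − 0.00133) / 0.00213 = 1.929 mg/L.

1.93 mg/L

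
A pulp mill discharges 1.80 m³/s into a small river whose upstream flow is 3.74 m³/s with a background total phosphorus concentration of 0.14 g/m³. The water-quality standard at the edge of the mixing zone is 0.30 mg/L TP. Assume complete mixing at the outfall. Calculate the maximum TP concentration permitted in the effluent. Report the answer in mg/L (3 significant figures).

0.632 mg/L

Mass balance: 0.3·5.54 = 1.8·Cₑ + 3.74·0.14.
Cₑ = (1.662 − 0.5236) / 1.8 = 0.6324 mg/L.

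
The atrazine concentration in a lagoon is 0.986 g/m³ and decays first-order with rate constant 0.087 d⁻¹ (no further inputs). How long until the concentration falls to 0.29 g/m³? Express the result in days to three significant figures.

t = ln(C₀/C)/k = ln(0.986/0.29)/0.087 = 1.224/0.087 = 14.07 d.

14.1 d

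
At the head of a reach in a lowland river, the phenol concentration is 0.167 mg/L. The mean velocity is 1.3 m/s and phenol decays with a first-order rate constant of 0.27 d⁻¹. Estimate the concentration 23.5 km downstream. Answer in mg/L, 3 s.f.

Travel time t = 23.5 km / 1.3 m/s = 2.35e+04/1.3 = 1.808e+04 s = 0.2092 d.
First-order decay: C = 0.167·exp(−0.27·0.2092) = 0.167·0.9451 = 0.1578 mg/L.

0.158 mg/L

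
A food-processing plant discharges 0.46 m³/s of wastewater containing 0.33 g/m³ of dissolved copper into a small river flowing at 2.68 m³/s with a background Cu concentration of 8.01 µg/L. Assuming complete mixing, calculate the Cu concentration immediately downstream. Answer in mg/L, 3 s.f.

0.0552 mg/L

8.01 µg/L = 0.00801 mg/L.
By mass balance at complete mixing, C = (0.46·0.33 + 2.68·0.00801) / (0.46 + 2.68) = 0.1733/3.14 = 0.05518 mg/L.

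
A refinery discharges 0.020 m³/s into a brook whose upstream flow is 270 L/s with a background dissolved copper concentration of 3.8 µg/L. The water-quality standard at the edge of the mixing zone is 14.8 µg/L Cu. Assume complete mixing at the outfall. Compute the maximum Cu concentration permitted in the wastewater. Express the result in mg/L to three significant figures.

0.163 mg/L

270 L/s = 0.27 m³/s.
3.8 µg/L = 0.0038 mg/L.
14.8 µg/L = 0.0148 mg/L.
Mass balance: 0.0148·0.29 = 0.02·Cₑ + 0.27·0.0038.
Cₑ = (0.004292 − 0.001026) / 0.02 = 0.1633 mg/L.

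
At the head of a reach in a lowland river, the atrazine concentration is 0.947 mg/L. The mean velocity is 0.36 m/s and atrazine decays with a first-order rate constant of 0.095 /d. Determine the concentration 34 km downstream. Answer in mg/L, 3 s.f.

0.854 mg/L

Travel time t = 34 km / 0.36 m/s = 3.4e+04/0.36 = 9.444e+04 s = 1.093 d.
First-order decay: C = 0.947·exp(−0.095·1.093) = 0.947·0.9014 = 0.8536 mg/L.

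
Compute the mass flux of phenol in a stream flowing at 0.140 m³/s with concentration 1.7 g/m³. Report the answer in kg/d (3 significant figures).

Mass flux = Q·C = 0.14 m³/s × 1.7 g/m³ = 0.238 g/s.
= 0.238 g/s × 86.4 = 20.56 kg/d.

20.6 kg/d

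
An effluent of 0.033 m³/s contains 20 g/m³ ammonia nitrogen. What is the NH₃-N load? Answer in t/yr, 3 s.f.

Mass flux = Q·C = 0.033 m³/s × 20 g/m³ = 0.66 g/s.
= 0.66 g/s × 31.56 = 20.83 t/yr.

20.8 t/yr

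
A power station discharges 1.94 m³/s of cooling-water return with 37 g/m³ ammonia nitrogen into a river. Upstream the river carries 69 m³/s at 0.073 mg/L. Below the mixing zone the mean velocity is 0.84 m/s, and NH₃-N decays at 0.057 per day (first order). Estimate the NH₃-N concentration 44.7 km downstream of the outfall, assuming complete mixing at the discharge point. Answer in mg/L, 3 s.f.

1.05 mg/L

After complete mixing, C₀ = (1.94·37 + 69·0.073) / 70.94 = 1.083 mg/L.
Travel time t = 4.47e+04 m / 0.84 m/s = 5.321e+04 s = 0.6159 d.
C = 1.083·exp(−0.057·0.6159) = 1.083·0.9655 = 1.045 mg/L.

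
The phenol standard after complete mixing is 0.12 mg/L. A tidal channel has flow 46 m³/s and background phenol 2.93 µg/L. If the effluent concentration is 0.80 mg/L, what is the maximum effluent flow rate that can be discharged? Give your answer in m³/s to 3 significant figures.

7.92 m³/s

2.93 µg/L = 0.00293 mg/L.
Mass balance at complete mixing: C_std·(Q_w + Q_r) = Q_w·C_e + Q_r·C_b.
Rearranging, Q_w = Q_r·(C_std − C_b)/(C_e − C_std) = 46·(0.12 − 0.00293) / (0.8 − 0.12) = 7.919 m³/s.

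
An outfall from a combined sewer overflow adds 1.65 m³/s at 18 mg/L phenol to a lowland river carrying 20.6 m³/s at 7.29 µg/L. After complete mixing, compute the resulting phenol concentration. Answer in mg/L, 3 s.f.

7.29 µg/L = 0.00729 mg/L.
By mass balance at complete mixing, C = (1.65·18 + 20.6·0.00729) / (1.65 + 20.6) = 29.85/22.25 = 1.342 mg/L.

1.34 mg/L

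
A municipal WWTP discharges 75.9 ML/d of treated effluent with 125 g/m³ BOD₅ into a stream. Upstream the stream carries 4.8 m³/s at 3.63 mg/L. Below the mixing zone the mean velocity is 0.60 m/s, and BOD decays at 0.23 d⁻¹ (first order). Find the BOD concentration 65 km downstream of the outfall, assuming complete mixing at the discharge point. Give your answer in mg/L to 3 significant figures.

75.9 ML/d = 0.8785 m³/s.
After complete mixing, C₀ = (0.8785·125 + 4.8·3.63) / 5.678 = 22.41 mg/L.
Travel time t = 6.5e+04 m / 0.60 m/s = 1.083e+05 s = 1.254 d.
C = 22.41·exp(−0.23·1.254) = 22.41·0.7495 = 16.79 mg/L.

16.8 mg/L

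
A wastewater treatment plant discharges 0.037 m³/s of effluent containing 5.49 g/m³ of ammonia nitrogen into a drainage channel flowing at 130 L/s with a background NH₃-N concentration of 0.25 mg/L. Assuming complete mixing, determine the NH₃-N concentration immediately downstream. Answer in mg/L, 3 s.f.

130 L/s = 0.13 m³/s.
By mass balance at complete mixing, C = (0.037·5.49 + 0.13·0.25) / (0.037 + 0.13) = 0.2356/0.167 = 1.411 mg/L.

1.41 mg/L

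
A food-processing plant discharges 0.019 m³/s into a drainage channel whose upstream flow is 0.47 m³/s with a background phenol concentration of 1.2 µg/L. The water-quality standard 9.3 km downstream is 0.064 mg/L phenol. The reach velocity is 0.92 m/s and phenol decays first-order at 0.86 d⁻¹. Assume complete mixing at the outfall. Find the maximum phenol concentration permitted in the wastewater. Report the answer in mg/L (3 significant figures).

1.79 mg/L

1.2 µg/L = 0.0012 mg/L.
Travel time to the compliance point: t = 9300/0.92 = 1.011e+04 s = 0.117 d; decay factor exp(−0.86·0.117) = 0.9043.
So the concentration just after mixing may be at most 0.064/0.9043 = 0.07077 mg/L.
Mass balance: 0.07077·0.489 = 0.019·Cₑ + 0.47·0.0012.
Cₑ = (0.03461 − 0.000564) / 0.019 = 1.792 mg/L.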